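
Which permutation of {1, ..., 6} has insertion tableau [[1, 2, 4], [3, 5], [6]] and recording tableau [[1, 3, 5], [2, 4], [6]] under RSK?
3 1 6 2 5 4

Reverse the RSK construction: for i from n down to 1, find the cell of Q containing i, remove the entry at that cell from P, and reverse-bump it up through P; the value ejected from row 1 is w(i).

Step i=6: Q has 6 at row 3, column 1; remove 6 from row 3 of P and reverse-bump: 6 enters row 2 and ejects 5; 5 enters row 1 and ejects 4. So w(6) = 4. P is now [[1, 2, 5], [3, 6]].
Step i=5: Q has 5 at row 1, column 3; remove that cell from P, ejecting 5. So w(5) = 5. P is now [[1, 2], [3, 6]].
Step i=4: Q has 4 at row 2, column 2; remove 6 from row 2 of P and reverse-bump: 6 enters row 1 and ejects 2. So w(4) = 2. P is now [[1, 6], [3]].
Step i=3: Q has 3 at row 1, column 2; remove that cell from P, ejecting 6. So w(3) = 6. P is now [[1], [3]].
Step i=2: Q has 2 at row 2, column 1; remove 3 from row 2 of P and reverse-bump: 3 enters row 1 and ejects 1. So w(2) = 1. P is now [[3]].
Step i=1: Q has 1 at row 1, column 1; remove that cell from P, ejecting 3. So w(1) = 3. P is now [].

So w = 3 1 6 2 5 4.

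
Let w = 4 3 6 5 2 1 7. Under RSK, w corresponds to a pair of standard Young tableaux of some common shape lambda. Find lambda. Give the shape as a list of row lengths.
[3, 2, 1, 1]

RSK row insertion gives P = [[1, 5, 7], [2, 6], [3], [4]], which has shape [3, 2, 1, 1].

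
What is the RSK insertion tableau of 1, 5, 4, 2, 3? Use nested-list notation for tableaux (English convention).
Insert 1: appended to row 1. P = [[1]].
Insert 5: appended to row 1. P = [[1, 5]].
Insert 4: 4 bumps 5 from row 1; 5 starts row 2. P = [[1, 4], [5]].
Insert 2: 2 bumps 4 from row 1; 4 bumps 5 from row 2; 5 starts row 3. P = [[1, 2], [4], [5]].
Insert 3: appended to row 1. P = [[1, 2, 3], [4], [5]].

So P = [[1, 2, 3], [4], [5]].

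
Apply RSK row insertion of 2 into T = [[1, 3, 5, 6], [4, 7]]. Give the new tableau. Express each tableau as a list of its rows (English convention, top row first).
[[1, 2, 5, 6], [3, 7], [4]]

In row 1, 2 replaces 3 (the leftmost entry greater than 2); 3 is bumped to row 2. In row 2, 3 replaces 4 (the leftmost entry greater than 3); 4 is bumped to row 3. 4 starts a new row 3. The new tableau is [[1, 2, 5, 6], [3, 7], [4]].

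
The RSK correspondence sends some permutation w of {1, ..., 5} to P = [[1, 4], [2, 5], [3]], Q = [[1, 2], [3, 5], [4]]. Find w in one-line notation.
Reverse the RSK construction: for i from n down to 1, find the cell of Q containing i, remove the entry at that cell from P, and reverse-bump it up through P; the value ejected from row 1 is w(i).

Step i=5: Q has 5 at row 2, column 2; remove 5 from row 2 of P and reverse-bump: 5 enters row 1 and ejects 4. So w(5) = 4. P is now [[1, 5], [2], [3]].
Step i=4: Q has 4 at row 3, column 1; remove 3 from row 3 of P and reverse-bump: 3 enters row 2 and ejects 2; 2 enters row 1 and ejects 1. So w(4) = 1. P is now [[2, 5], [3]].
Step i=3: Q has 3 at row 2, column 1; remove 3 from row 2 of P and reverse-bump: 3 enters row 1 and ejects 2. So w(3) = 2. P is now [[3, 5]].
Step i=2: Q has 2 at row 1, column 2; remove that cell from P, ejecting 5. So w(2) = 5. P is now [[3]].
Step i=1: Q has 1 at row 1, column 1; remove that cell from P, ejecting 3. So w(1) = 3. P is now [].

So w = 3 5 2 1 4.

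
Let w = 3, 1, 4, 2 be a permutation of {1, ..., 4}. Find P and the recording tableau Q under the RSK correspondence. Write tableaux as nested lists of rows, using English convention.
P = [[1, 2], [3, 4]], Q = [[1, 3], [2, 4]]

Insert each entry of the permutation into P by Schensted row insertion, recording in Q the position of each new cell.

Insert 3: appended to row 1. P = [[3]], Q = [[1]].
Insert 1: 1 bumps 3 from row 1; 3 starts row 2. P = [[1], [3]], Q = [[1], [2]].
Insert 4: appended to row 1. P = [[1, 4], [3]], Q = [[1, 3], [2]].
Insert 2: 2 bumps 4 from row 1; 4 appends to row 2. P = [[1, 2], [3, 4]], Q = [[1, 3], [2, 4]].

So P = [[1, 2], [3, 4]], Q = [[1, 3], [2, 4]].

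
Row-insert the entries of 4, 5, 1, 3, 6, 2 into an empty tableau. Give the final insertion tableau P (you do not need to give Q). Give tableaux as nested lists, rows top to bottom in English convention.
Insert 4: appended to row 1. P = [[4]].
Insert 5: appended to row 1. P = [[4, 5]].
Insert 1: 1 bumps 4 from row 1; 4 starts row 2. P = [[1, 5], [4]].
Insert 3: 3 bumps 5 from row 1; 5 appends to row 2. P = [[1, 3], [4, 5]].
Insert 6: appended to row 1. P = [[1, 3, 6], [4, 5]].
Insert 2: 2 bumps 3 from row 1; 3 bumps 4 from row 2; 4 starts row 3. P = [[1, 2, 6], [3, 5], [4]].

So P = [[1, 2, 6], [3, 5], [4]].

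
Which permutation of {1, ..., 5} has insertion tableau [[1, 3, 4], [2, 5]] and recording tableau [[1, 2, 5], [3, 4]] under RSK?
2 5 1 3 4

Reverse the RSK construction: for i from n down to 1, find the cell of Q containing i, remove the entry at that cell from P, and reverse-bump it up through P; the value ejected from row 1 is w(i).

Step i=5: Q has 5 at row 1, column 3; remove that cell from P, ejecting 4. So w(5) = 4. P is now [[1, 3], [2, 5]].
Step i=4: Q has 4 at row 2, column 2; remove 5 from row 2 of P and reverse-bump: 5 enters row 1 and ejects 3. So w(4) = 3. P is now [[1, 5], [2]].
Step i=3: Q has 3 at row 2, column 1; remove 2 from row 2 of P and reverse-bump: 2 enters row 1 and ejects 1. So w(3) = 1. P is now [[2, 5]].
Step i=2: Q has 2 at row 1, column 2; remove that cell from P, ejecting 5. So w(2) = 5. P is now [[2]].
Step i=1: Q has 1 at row 1, column 1; remove that cell from P, ejecting 2. So w(1) = 2. P is now [].

So w = 2 5 1 3 4.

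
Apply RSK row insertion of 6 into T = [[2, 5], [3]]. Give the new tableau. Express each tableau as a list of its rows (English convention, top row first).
6 is larger than every entry of row 1, so it is appended to row 1. The new tableau is [[2, 5, 6], [3]].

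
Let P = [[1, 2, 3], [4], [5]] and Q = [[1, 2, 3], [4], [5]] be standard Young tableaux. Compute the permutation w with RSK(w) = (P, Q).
Reverse the RSK construction: for i from n down to 1, find the cell of Q containing i, remove the entry at that cell from P, and reverse-bump it up through P; the value ejected from row 1 is w(i).

Step i=5: Q has 5 at row 3, column 1; remove 5 from row 3 of P and reverse-bump: 5 enters row 2 and ejects 4; 4 enters row 1 and ejects 3. So w(5) = 3. P is now [[1, 2, 4], [5]].
Step i=4: Q has 4 at row 2, column 1; remove 5 from row 2 of P and reverse-bump: 5 enters row 1 and ejects 4. So w(4) = 4. P is now [[1, 2, 5]].
Step i=3: Q has 3 at row 1, column 3; remove that cell from P, ejecting 5. So w(3) = 5. P is now [[1, 2]].
Step i=2: Q has 2 at row 1, column 2; remove that cell from P, ejecting 2. So w(2) = 2. P is now [[1]].
Step i=1: Q has 1 at row 1, column 1; remove that cell from P, ejecting 1. So w(1) = 1. P is now [].

So w = 1 2 5 4 3.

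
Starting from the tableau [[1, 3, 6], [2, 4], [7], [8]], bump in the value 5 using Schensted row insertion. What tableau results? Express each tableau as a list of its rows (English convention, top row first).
In row 1, 5 replaces 6 (the leftmost entry greater than 5); 6 is bumped to row 2. 6 is appended to row 2. The new tableau is [[1, 3, 5], [2, 4, 6], [7], [8]].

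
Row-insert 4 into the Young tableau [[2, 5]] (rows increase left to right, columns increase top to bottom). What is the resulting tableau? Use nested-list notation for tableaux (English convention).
[[2, 4], [5]]

In row 1, 4 replaces 5 (the leftmost entry greater than 4); 5 is bumped to row 2. 5 starts a new row 2. The new tableau is [[2, 4], [5]].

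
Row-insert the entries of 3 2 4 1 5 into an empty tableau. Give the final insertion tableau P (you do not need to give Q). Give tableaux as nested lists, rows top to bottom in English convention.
P = [[1, 4, 5], [2], [3]]

Insert 3: appended to row 1. P = [[3]].
Insert 2: 2 bumps 3 from row 1; 3 starts row 2. P = [[2], [3]].
Insert 4: appended to row 1. P = [[2, 4], [3]].
Insert 1: 1 bumps 2 from row 1; 2 bumps 3 from row 2; 3 starts row 3. P = [[1, 4], [2], [3]].
Insert 5: appended to row 1. P = [[1, 4, 5], [2], [3]].

So P = [[1, 4, 5], [2], [3]].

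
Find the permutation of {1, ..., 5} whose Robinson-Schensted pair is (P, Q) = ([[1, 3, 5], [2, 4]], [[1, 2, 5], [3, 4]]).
2 4 1 3 5

Reverse RSK: for i = n, n-1, ..., 1, locate i in Q, remove the corresponding corner cell from P, and reverse-bump its entry up through P; the value ejected from row 1 is w(i).

So w = 2 4 1 3 5.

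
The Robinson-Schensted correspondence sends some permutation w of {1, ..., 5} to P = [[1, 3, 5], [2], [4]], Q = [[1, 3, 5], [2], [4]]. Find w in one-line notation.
Reverse the RSK construction: for i from n down to 1, find the cell of Q containing i, remove the entry at that cell from P, and reverse-bump it up through P; the value ejected from row 1 is w(i).

Step i=5: Q has 5 at row 1, column 3; remove that cell from P, ejecting 5. So w(5) = 5. P is now [[1, 3], [2], [4]].
Step i=4: Q has 4 at row 3, column 1; remove 4 from row 3 of P and reverse-bump: 4 enters row 2 and ejects 2; 2 enters row 1 and ejects 1. So w(4) = 1. P is now [[2, 3], [4]].
Step i=3: Q has 3 at row 1, column 2; remove that cell from P, ejecting 3. So w(3) = 3. P is now [[2], [4]].
Step i=2: Q has 2 at row 2, column 1; remove 4 from row 2 of P and reverse-bump: 4 enters row 1 and ejects 2. So w(2) = 2. P is now [[4]].
Step i=1: Q has 1 at row 1, column 1; remove that cell from P, ejecting 4. So w(1) = 4. P is now [].

So w = 4 2 3 1 5.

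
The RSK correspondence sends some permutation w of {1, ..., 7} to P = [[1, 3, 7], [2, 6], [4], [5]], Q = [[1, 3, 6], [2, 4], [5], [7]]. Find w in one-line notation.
Reverse RSK: for i = n, n-1, ..., 1, locate i in Q, remove the corresponding corner cell from P, and reverse-bump its entry up through P; the value ejected from row 1 is w(i).

So w = 5 2 6 4 3 7 1.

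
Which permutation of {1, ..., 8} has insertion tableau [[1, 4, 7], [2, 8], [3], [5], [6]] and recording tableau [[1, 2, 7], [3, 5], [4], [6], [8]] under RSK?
Reverse the RSK construction: for i from n down to 1, find the cell of Q containing i, remove the entry at that cell from P, and reverse-bump it up through P; the value ejected from row 1 is w(i).

Step i=8: Q has 8 at row 5, column 1; remove 6 from row 5 of P and reverse-bump: 6 enters row 4 and ejects 5; 5 enters row 3 and ejects 3; 3 enters row 2 and ejects 2; 2 enters row 1 and ejects 1. So w(8) = 1. P is now [[2, 4, 7], [3, 8], [5], [6]].
Step i=7: Q has 7 at row 1, column 3; remove that cell from P, ejecting 7. So w(7) = 7. P is now [[2, 4], [3, 8], [5], [6]].
Step i=6: Q has 6 at row 4, column 1; remove 6 from row 4 of P and reverse-bump: 6 enters row 3 and ejects 5; 5 enters row 2 and ejects 3; 3 enters row 1 and ejects 2. So w(6) = 2. P is now [[3, 4], [5, 8], [6]].
Step i=5: Q has 5 at row 2, column 2; remove 8 from row 2 of P and reverse-bump: 8 enters row 1 and ejects 4. So w(5) = 4. P is now [[3, 8], [5], [6]].
Step i=4: Q has 4 at row 3, column 1; remove 6 from row 3 of P and reverse-bump: 6 enters row 2 and ejects 5; 5 enters row 1 and ejects 3. So w(4) = 3. P is now [[5, 8], [6]].
Step i=3: Q has 3 at row 2, column 1; remove 6 from row 2 of P and reverse-bump: 6 enters row 1 and ejects 5. So w(3) = 5. P is now [[6, 8]].
Step i=2: Q has 2 at row 1, column 2; remove that cell from P, ejecting 8. So w(2) = 8. P is now [[6]].
Step i=1: Q has 1 at row 1, column 1; remove that cell from P, ejecting 6. So w(1) = 6. P is now [].

So w = 6 8 5 3 4 2 7 1.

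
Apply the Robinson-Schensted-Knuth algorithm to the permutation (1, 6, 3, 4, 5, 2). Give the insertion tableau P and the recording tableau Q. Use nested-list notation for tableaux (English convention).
Insert each entry of the permutation into P by Schensted row insertion, recording in Q the position of each new cell.

Insert 1: appended to row 1. P = [[1]].
Insert 6: appended to row 1. P = [[1, 6]].
Insert 3: 3 bumps 6 from row 1; 6 starts row 2. P = [[1, 3], [6]].
Insert 4: appended to row 1. P = [[1, 3, 4], [6]].
Insert 5: appended to row 1. P = [[1, 3, 4, 5], [6]].
Insert 2: 2 bumps 3 from row 1; 3 bumps 6 from row 2; 6 starts row 3. P = [[1, 2, 4, 5], [3], [6]].

So P = [[1, 2, 4, 5], [3], [6]], Q = [[1, 2, 4, 5], [3], [6]].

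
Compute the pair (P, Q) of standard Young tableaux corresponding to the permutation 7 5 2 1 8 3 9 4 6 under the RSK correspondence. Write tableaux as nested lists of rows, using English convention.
Insert each entry of the permutation into P by Schensted row insertion, recording in Q the position of each new cell.

After inserting 7: P = [[7]].
After inserting 5: P = [[5], [7]].
After inserting 2: P = [[2], [5], [7]].
After inserting 1: P = [[1], [2], [5], [7]].
After inserting 8: P = [[1, 8], [2], [5], [7]].
After inserting 3: P = [[1, 3], [2, 8], [5], [7]].
After inserting 9: P = [[1, 3, 9], [2, 8], [5], [7]].
After inserting 4: P = [[1, 3, 4], [2, 8, 9], [5], [7]].
After inserting 6: P = [[1, 3, 4, 6], [2, 8, 9], [5], [7]].

So P = [[1, 3, 4, 6], [2, 8, 9], [5], [7]], Q = [[1, 5, 7, 9], [2, 6, 8], [3], [4]].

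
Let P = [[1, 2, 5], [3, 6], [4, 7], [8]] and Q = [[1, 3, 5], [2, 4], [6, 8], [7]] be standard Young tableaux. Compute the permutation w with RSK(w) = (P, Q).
Reverse the RSK construction: for i from n down to 1, find the cell of Q containing i, remove the entry at that cell from P, and reverse-bump it up through P; the value ejected from row 1 is w(i).

Step i=8: Q has 8 at row 3, column 2; remove 7 from row 3 of P and reverse-bump: 7 enters row 2 and ejects 6; 6 enters row 1 and ejects 5. So w(8) = 5. P is now [[1, 2, 6], [3, 7], [4], [8]].
Step i=7: Q has 7 at row 4, column 1; remove 8 from row 4 of P and reverse-bump: 8 enters row 3 and ejects 4; 4 enters row 2 and ejects 3; 3 enters row 1 and ejects 2. So w(7) = 2. P is now [[1, 3, 6], [4, 7], [8]].
Step i=6: Q has 6 at row 3, column 1; remove 8 from row 3 of P and reverse-bump: 8 enters row 2 and ejects 7; 7 enters row 1 and ejects 6. So w(6) = 6. P is now [[1, 3, 7], [4, 8]].
Step i=5: Q has 5 at row 1, column 3; remove that cell from P, ejecting 7. So w(5) = 7. P is now [[1, 3], [4, 8]].
Step i=4: Q has 4 at row 2, column 2; remove 8 from row 2 of P and reverse-bump: 8 enters row 1 and ejects 3. So w(4) = 3. P is now [[1, 8], [4]].
Step i=3: Q has 3 at row 1, column 2; remove that cell from P, ejecting 8. So w(3) = 8. P is now [[1], [4]].
Step i=2: Q has 2 at row 2, column 1; remove 4 from row 2 of P and reverse-bump: 4 enters row 1 and ejects 1. So w(2) = 1. P is now [[4]].
Step i=1: Q has 1 at row 1, column 1; remove that cell from P, ejecting 4. So w(1) = 4. P is now [].

So w = 4 1 8 3 7 6 2 5.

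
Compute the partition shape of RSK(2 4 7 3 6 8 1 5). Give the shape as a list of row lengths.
Row-insert each entry into an empty tableau.

After inserting 2: P = [[2]].
After inserting 4: P = [[2, 4]].
After inserting 7: P = [[2, 4, 7]].
After inserting 3: P = [[2, 3, 7], [4]].
After inserting 6: P = [[2, 3, 6], [4, 7]].
After inserting 8: P = [[2, 3, 6, 8], [4, 7]].
After inserting 1: P = [[1, 3, 6, 8], [2, 7], [4]].
After inserting 5: P = [[1, 3, 5, 8], [2, 6], [4, 7]].

The final insertion tableau P = [[1, 3, 5, 8], [2, 6], [4, 7]] has shape [4, 2, 2].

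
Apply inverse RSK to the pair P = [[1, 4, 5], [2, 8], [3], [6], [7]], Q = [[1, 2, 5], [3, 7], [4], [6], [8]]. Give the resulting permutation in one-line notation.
Reverse the RSK construction: for i from n down to 1, find the cell of Q containing i, remove the entry at that cell from P, and reverse-bump it up through P; the value ejected from row 1 is w(i).

Step i=8: Q has 8 at row 5, column 1; remove 7 from row 5 of P and reverse-bump: 7 enters row 4 and ejects 6; 6 enters row 3 and ejects 3; 3 enters row 2 and ejects 2; 2 enters row 1 and ejects 1. So w(8) = 1. P is now [[2, 4, 5], [3, 8], [6], [7]].
Step i=7: Q has 7 at row 2, column 2; remove 8 from row 2 of P and reverse-bump: 8 enters row 1 and ejects 5. So w(7) = 5. P is now [[2, 4, 8], [3], [6], [7]].
Step i=6: Q has 6 at row 4, column 1; remove 7 from row 4 of P and reverse-bump: 7 enters row 3 and ejects 6; 6 enters row 2 and ejects 3; 3 enters row 1 and ejects 2. So w(6) = 2. P is now [[3, 4, 8], [6], [7]].
Step i=5: Q has 5 at row 1, column 3; remove that cell from P, ejecting 8. So w(5) = 8. P is now [[3, 4], [6], [7]].
Step i=4: Q has 4 at row 3, column 1; remove 7 from row 3 of P and reverse-bump: 7 enters row 2 and ejects 6; 6 enters row 1 and ejects 4. So w(4) = 4. P is now [[3, 6], [7]].
Step i=3: Q has 3 at row 2, column 1; remove 7 from row 2 of P and reverse-bump: 7 enters row 1 and ejects 6. So w(3) = 6. P is now [[3, 7]].
Step i=2: Q has 2 at row 1, column 2; remove that cell from P, ejecting 7. So w(2) = 7. P is now [[3]].
Step i=1: Q has 1 at row 1, column 1; remove that cell from P, ejecting 3. So w(1) = 3. P is now [].

So w = 3 7 6 4 8 2 5 1.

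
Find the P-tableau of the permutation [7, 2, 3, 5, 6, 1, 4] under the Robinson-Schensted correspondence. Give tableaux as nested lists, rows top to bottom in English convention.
P = [[1, 3, 4, 6], [2, 5], [7]]

Insert 7: appended to row 1. P = [[7]].
Insert 2: 2 bumps 7 from row 1; 7 starts row 2. P = [[2], [7]].
Insert 3: appended to row 1. P = [[2, 3], [7]].
Insert 5: appended to row 1. P = [[2, 3, 5], [7]].
Insert 6: appended to row 1. P = [[2, 3, 5, 6], [7]].
Insert 1: 1 bumps 2 from row 1; 2 bumps 7 from row 2; 7 starts row 3. P = [[1, 3, 5, 6], [2], [7]].
Insert 4: 4 bumps 5 from row 1; 5 appends to row 2. P = [[1, 3, 4, 6], [2, 5], [7]].

So P = [[1, 3, 4, 6], [2, 5], [7]].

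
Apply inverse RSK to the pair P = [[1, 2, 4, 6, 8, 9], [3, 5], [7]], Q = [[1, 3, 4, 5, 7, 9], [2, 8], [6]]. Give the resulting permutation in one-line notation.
Reverse RSK: for i = n, n-1, ..., 1, locate i in Q, remove the corresponding corner cell from P, and reverse-bump its entry up through P; the value ejected from row 1 is w(i).

So w = 7 1 3 5 6 2 8 4 9.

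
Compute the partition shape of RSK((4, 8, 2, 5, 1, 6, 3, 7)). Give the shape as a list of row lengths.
[4, 2, 2]

Row-insert each entry into an empty tableau.

After inserting 4: P = [[4]].
After inserting 8: P = [[4, 8]].
After inserting 2: P = [[2, 8], [4]].
After inserting 5: P = [[2, 5], [4, 8]].
After inserting 1: P = [[1, 5], [2, 8], [4]].
After inserting 6: P = [[1, 5, 6], [2, 8], [4]].
After inserting 3: P = [[1, 3, 6], [2, 5], [4, 8]].
After inserting 7: P = [[1, 3, 6, 7], [2, 5], [4, 8]].

The final insertion tableau P = [[1, 3, 6, 7], [2, 5], [4, 8]] has shape [4, 2, 2].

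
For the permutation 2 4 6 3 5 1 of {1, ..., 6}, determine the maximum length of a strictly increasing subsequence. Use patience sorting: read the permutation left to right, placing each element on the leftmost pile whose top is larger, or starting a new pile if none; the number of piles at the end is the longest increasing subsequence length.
2: new pile. tops = [2]
4: new pile. tops = [2, 4]
6: new pile. tops = [2, 4, 6]
3: onto pile 2 (replacing 4). tops = [2, 3, 6]
5: onto pile 3 (replacing 6). tops = [2, 3, 5]
1: onto pile 1 (replacing 2). tops = [1, 3, 5]

3 piles, so the longest increasing subsequence has length 3.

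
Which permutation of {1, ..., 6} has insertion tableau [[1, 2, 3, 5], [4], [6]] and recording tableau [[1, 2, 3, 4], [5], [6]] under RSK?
Reverse the RSK construction: for i from n down to 1, find the cell of Q containing i, remove the entry at that cell from P, and reverse-bump it up through P; the value ejected from row 1 is w(i).

Step i=6: Q has 6 at row 3, column 1; remove 6 from row 3 of P and reverse-bump: 6 enters row 2 and ejects 4; 4 enters row 1 and ejects 3. So w(6) = 3. P is now [[1, 2, 4, 5], [6]].
Step i=5: Q has 5 at row 2, column 1; remove 6 from row 2 of P and reverse-bump: 6 enters row 1 and ejects 5. So w(5) = 5. P is now [[1, 2, 4, 6]].
Step i=4: Q has 4 at row 1, column 4; remove that cell from P, ejecting 6. So w(4) = 6. P is now [[1, 2, 4]].
Step i=3: Q has 3 at row 1, column 3; remove that cell from P, ejecting 4. So w(3) = 4. P is now [[1, 2]].
Step i=2: Q has 2 at row 1, column 2; remove that cell from P, ejecting 2. So w(2) = 2. P is now [[1]].
Step i=1: Q has 1 at row 1, column 1; remove that cell from P, ejecting 1. So w(1) = 1. P is now [].

So w = 1 2 4 6 5 3.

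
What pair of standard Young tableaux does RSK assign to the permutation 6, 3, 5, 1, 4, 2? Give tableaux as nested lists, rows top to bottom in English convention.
Insert each entry of the permutation into P by Schensted row insertion, recording in Q the position of each new cell.

Insert 6: appended to row 1. P = [[6]].
Insert 3: 3 bumps 6 from row 1; 6 starts row 2. P = [[3], [6]].
Insert 5: appended to row 1. P = [[3, 5], [6]].
Insert 1: 1 bumps 3 from row 1; 3 bumps 6 from row 2; 6 starts row 3. P = [[1, 5], [3], [6]].
Insert 4: 4 bumps 5 from row 1; 5 appends to row 2. P = [[1, 4], [3, 5], [6]].
Insert 2: 2 bumps 4 from row 1; 4 bumps 5 from row 2; 5 bumps 6 from row 3; 6 starts row 4. P = [[1, 2], [3, 4], [5], [6]].

So P = [[1, 2], [3, 4], [5], [6]], Q = [[1, 3], [2, 5], [4], [6]].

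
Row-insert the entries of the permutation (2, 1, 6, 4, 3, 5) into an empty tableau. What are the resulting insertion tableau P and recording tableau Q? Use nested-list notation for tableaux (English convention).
P = [[1, 3, 5], [2, 4], [6]], Q = [[1, 3, 6], [2, 4], [5]]

Insert each entry of the permutation into P by Schensted row insertion, recording in Q the position of each new cell.

After inserting 2: P = [[2]].
After inserting 1: P = [[1], [2]].
After inserting 6: P = [[1, 6], [2]].
After inserting 4: P = [[1, 4], [2, 6]].
After inserting 3: P = [[1, 3], [2, 4], [6]].
After inserting 5: P = [[1, 3, 5], [2, 4], [6]].

So P = [[1, 3, 5], [2, 4], [6]], Q = [[1, 3, 6], [2, 4], [5]].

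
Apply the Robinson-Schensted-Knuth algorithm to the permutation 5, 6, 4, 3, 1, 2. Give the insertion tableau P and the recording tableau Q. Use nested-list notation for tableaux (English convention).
P = [[1, 2], [3, 6], [4], [5]], Q = [[1, 2], [3, 6], [4], [5]]

Insert each entry of the permutation into P by Schensted row insertion, recording in Q the position of each new cell.

Insert 5: appended to row 1. P = [[5]].
Insert 6: appended to row 1. P = [[5, 6]].
Insert 4: 4 bumps 5 from row 1; 5 starts row 2. P = [[4, 6], [5]].
Insert 3: 3 bumps 4 from row 1; 4 bumps 5 from row 2; 5 starts row 3. P = [[3, 6], [4], [5]].
Insert 1: 1 bumps 3 from row 1; 3 bumps 4 from row 2; 4 bumps 5 from row 3; 5 starts row 4. P = [[1, 6], [3], [4], [5]].
Insert 2: 2 bumps 6 from row 1; 6 appends to row 2. P = [[1, 2], [3, 6], [4], [5]].

So P = [[1, 2], [3, 6], [4], [5]], Q = [[1, 2], [3, 6], [4], [5]].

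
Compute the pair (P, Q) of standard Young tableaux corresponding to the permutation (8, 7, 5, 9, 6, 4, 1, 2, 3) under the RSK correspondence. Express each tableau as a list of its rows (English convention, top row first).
Insert each entry of the permutation into P by Schensted row insertion, recording in Q the position of each new cell.

Insert 8: appended to row 1. P = [[8]].
Insert 7: 7 bumps 8 from row 1; 8 starts row 2. P = [[7], [8]].
Insert 5: 5 bumps 7 from row 1; 7 bumps 8 from row 2; 8 starts row 3. P = [[5], [7], [8]].
Insert 9: appended to row 1. P = [[5, 9], [7], [8]].
Insert 6: 6 bumps 9 from row 1; 9 appends to row 2. P = [[5, 6], [7, 9], [8]].
Insert 4: 4 bumps 5 from row 1; 5 bumps 7 from row 2; 7 bumps 8 from row 3; 8 starts row 4. P = [[4, 6], [5, 9], [7], [8]].
Insert 1: 1 bumps 4 from row 1; 4 bumps 5 from row 2; 5 bumps 7 from row 3; 7 bumps 8 from row 4; 8 starts row 5. P = [[1, 6], [4, 9], [5], [7], [8]].
Insert 2: 2 bumps 6 from row 1; 6 bumps 9 from row 2; 9 appends to row 3. P = [[1, 2], [4, 6], [5, 9], [7], [8]].
Insert 3: appended to row 1. P = [[1, 2, 3], [4, 6], [5, 9], [7], [8]].

So P = [[1, 2, 3], [4, 6], [5, 9], [7], [8]], Q = [[1, 4, 9], [2, 5], [3, 8], [6], [7]].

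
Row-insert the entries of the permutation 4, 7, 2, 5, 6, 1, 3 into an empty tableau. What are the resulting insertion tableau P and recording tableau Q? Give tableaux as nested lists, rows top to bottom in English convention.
P = [[1, 3, 6], [2, 5], [4, 7]], Q = [[1, 2, 5], [3, 4], [6, 7]]

Insert each entry of the permutation into P by Schensted row insertion, recording in Q the position of each new cell.

After inserting 4: P = [[4]].
After inserting 7: P = [[4, 7]].
After inserting 2: P = [[2, 7], [4]].
After inserting 5: P = [[2, 5], [4, 7]].
After inserting 6: P = [[2, 5, 6], [4, 7]].
After inserting 1: P = [[1, 5, 6], [2, 7], [4]].
After inserting 3: P = [[1, 3, 6], [2, 5], [4, 7]].

So P = [[1, 3, 6], [2, 5], [4, 7]], Q = [[1, 2, 5], [3, 4], [6, 7]].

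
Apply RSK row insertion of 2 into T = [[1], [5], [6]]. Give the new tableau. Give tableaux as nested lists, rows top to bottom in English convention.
[[1, 2], [5], [6]]

2 is larger than every entry of row 1, so it is appended to row 1. The new tableau is [[1, 2], [5], [6]].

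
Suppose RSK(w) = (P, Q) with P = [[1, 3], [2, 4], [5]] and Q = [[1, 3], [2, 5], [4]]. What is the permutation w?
5 2 4 1 3

Reverse the RSK construction: for i from n down to 1, find the cell of Q containing i, remove the entry at that cell from P, and reverse-bump it up through P; the value ejected from row 1 is w(i).

Step i=5: Q has 5 at row 2, column 2; remove 4 from row 2 of P and reverse-bump: 4 enters row 1 and ejects 3. So w(5) = 3. P is now [[1, 4], [2], [5]].
Step i=4: Q has 4 at row 3, column 1; remove 5 from row 3 of P and reverse-bump: 5 enters row 2 and ejects 2; 2 enters row 1 and ejects 1. So w(4) = 1. P is now [[2, 4], [5]].
Step i=3: Q has 3 at row 1, column 2; remove that cell from P, ejecting 4. So w(3) = 4. P is now [[2], [5]].
Step i=2: Q has 2 at row 2, column 1; remove 5 from row 2 of P and reverse-bump: 5 enters row 1 and ejects 2. So w(2) = 2. P is now [[5]].
Step i=1: Q has 1 at row 1, column 1; remove that cell from P, ejecting 5. So w(1) = 5. P is now [].

So w = 5 2 4 1 3.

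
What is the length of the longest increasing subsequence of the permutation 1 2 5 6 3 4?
4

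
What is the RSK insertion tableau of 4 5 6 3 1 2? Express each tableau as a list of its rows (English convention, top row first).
P = [[1, 2, 6], [3, 5], [4]]

Insert 4: appended to row 1. P = [[4]].
Insert 5: appended to row 1. P = [[4, 5]].
Insert 6: appended to row 1. P = [[4, 5, 6]].
Insert 3: 3 bumps 4 from row 1; 4 starts row 2. P = [[3, 5, 6], [4]].
Insert 1: 1 bumps 3 from row 1; 3 bumps 4 from row 2; 4 starts row 3. P = [[1, 5, 6], [3], [4]].
Insert 2: 2 bumps 5 from row 1; 5 appends to row 2. P = [[1, 2, 6], [3, 5], [4]].

So P = [[1, 2, 6], [3, 5], [4]].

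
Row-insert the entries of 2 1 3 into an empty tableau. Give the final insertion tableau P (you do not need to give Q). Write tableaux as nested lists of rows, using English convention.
P = [[1, 3], [2]]

Insert 2: appended to row 1. P = [[2]].
Insert 1: 1 bumps 2 from row 1; 2 starts row 2. P = [[1], [2]].
Insert 3: appended to row 1. P = [[1, 3], [2]].

So P = [[1, 3], [2]].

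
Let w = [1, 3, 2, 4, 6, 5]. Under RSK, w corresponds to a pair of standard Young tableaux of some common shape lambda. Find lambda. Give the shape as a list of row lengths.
[4, 2]

Row-insert each entry into an empty tableau.

After inserting 1: P = [[1]].
After inserting 3: P = [[1, 3]].
After inserting 2: P = [[1, 2], [3]].
After inserting 4: P = [[1, 2, 4], [3]].
After inserting 6: P = [[1, 2, 4, 6], [3]].
After inserting 5: P = [[1, 2, 4, 5], [3, 6]].

The final insertion tableau P = [[1, 2, 4, 5], [3, 6]] has shape [4, 2].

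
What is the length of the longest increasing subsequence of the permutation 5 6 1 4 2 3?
3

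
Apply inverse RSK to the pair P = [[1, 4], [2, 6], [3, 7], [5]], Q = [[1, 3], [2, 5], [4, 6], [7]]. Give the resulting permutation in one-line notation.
Reverse the RSK construction: for i from n down to 1, find the cell of Q containing i, remove the entry at that cell from P, and reverse-bump it up through P; the value ejected from row 1 is w(i).

Step i=7: Q has 7 at row 4, column 1; remove 5 from row 4 of P and reverse-bump: 5 enters row 3 and ejects 3; 3 enters row 2 and ejects 2; 2 enters row 1 and ejects 1. So w(7) = 1. P is now [[2, 4], [3, 6], [5, 7]].
Step i=6: Q has 6 at row 3, column 2; remove 7 from row 3 of P and reverse-bump: 7 enters row 2 and ejects 6; 6 enters row 1 and ejects 4. So w(6) = 4. P is now [[2, 6], [3, 7], [5]].
Step i=5: Q has 5 at row 2, column 2; remove 7 from row 2 of P and reverse-bump: 7 enters row 1 and ejects 6. So w(5) = 6. P is now [[2, 7], [3], [5]].
Step i=4: Q has 4 at row 3, column 1; remove 5 from row 3 of P and reverse-bump: 5 enters row 2 and ejects 3; 3 enters row 1 and ejects 2. So w(4) = 2. P is now [[3, 7], [5]].
Step i=3: Q has 3 at row 1, column 2; remove that cell from P, ejecting 7. So w(3) = 7. P is now [[3], [5]].
Step i=2: Q has 2 at row 2, column 1; remove 5 from row 2 of P and reverse-bump: 5 enters row 1 and ejects 3. So w(2) = 3. P is now [[5]].
Step i=1: Q has 1 at row 1, column 1; remove that cell from P, ejecting 5. So w(1) = 5. P is now [].

So w = 5 3 7 2 6 4 1.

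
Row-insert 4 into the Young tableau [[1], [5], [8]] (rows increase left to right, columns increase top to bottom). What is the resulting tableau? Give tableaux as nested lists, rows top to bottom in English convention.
[[1, 4], [5], [8]]

4 is larger than every entry of row 1, so it is appended to row 1. The new tableau is [[1, 4], [5], [8]].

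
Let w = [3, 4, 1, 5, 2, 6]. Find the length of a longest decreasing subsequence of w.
2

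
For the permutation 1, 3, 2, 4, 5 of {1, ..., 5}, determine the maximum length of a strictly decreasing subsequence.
2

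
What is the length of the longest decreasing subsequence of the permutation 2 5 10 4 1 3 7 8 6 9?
3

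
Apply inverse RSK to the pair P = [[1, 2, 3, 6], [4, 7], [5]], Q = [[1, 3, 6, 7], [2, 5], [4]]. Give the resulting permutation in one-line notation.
Reverse the RSK construction: for i from n down to 1, find the cell of Q containing i, remove the entry at that cell from P, and reverse-bump it up through P; the value ejected from row 1 is w(i).

Step i=7: Q has 7 at row 1, column 4; remove that cell from P, ejecting 6. So w(7) = 6. P is now [[1, 2, 3], [4, 7], [5]].
Step i=6: Q has 6 at row 1, column 3; remove that cell from P, ejecting 3. So w(6) = 3. P is now [[1, 2], [4, 7], [5]].
Step i=5: Q has 5 at row 2, column 2; remove 7 from row 2 of P and reverse-bump: 7 enters row 1 and ejects 2. So w(5) = 2. P is now [[1, 7], [4], [5]].
Step i=4: Q has 4 at row 3, column 1; remove 5 from row 3 of P and reverse-bump: 5 enters row 2 and ejects 4; 4 enters row 1 and ejects 1. So w(4) = 1. P is now [[4, 7], [5]].
Step i=3: Q has 3 at row 1, column 2; remove that cell from P, ejecting 7. So w(3) = 7. P is now [[4], [5]].
Step i=2: Q has 2 at row 2, column 1; remove 5 from row 2 of P and reverse-bump: 5 enters row 1 and ejects 4. So w(2) = 4. P is now [[5]].
Step i=1: Q has 1 at row 1, column 1; remove that cell from P, ejecting 5. So w(1) = 5. P is now [].

So w = 5 4 7 1 2 3 6.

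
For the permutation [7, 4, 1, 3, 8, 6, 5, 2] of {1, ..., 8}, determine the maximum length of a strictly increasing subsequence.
3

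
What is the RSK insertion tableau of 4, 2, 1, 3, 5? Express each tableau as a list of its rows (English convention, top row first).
After inserting 4: P = [[4]].
After inserting 2: P = [[2], [4]].
After inserting 1: P = [[1], [2], [4]].
After inserting 3: P = [[1, 3], [2], [4]].
After inserting 5: P = [[1, 3, 5], [2], [4]].

So P = [[1, 3, 5], [2], [4]].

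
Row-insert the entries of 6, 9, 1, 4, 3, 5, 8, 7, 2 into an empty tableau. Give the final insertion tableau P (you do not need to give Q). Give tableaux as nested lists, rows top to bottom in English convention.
P = [[1, 2, 5, 7], [3, 8], [4, 9], [6]]

Insert 6: appended to row 1. P = [[6]].
Insert 9: appended to row 1. P = [[6, 9]].
Insert 1: 1 bumps 6 from row 1; 6 starts row 2. P = [[1, 9], [6]].
Insert 4: 4 bumps 9 from row 1; 9 appends to row 2. P = [[1, 4], [6, 9]].
Insert 3: 3 bumps 4 from row 1; 4 bumps 6 from row 2; 6 starts row 3. P = [[1, 3], [4, 9], [6]].
Insert 5: appended to row 1. P = [[1, 3, 5], [4, 9], [6]].
Insert 8: appended to row 1. P = [[1, 3, 5, 8], [4, 9], [6]].
Insert 7: 7 bumps 8 from row 1; 8 bumps 9 from row 2; 9 appends to row 3. P = [[1, 3, 5, 7], [4, 8], [6, 9]].
Insert 2: 2 bumps 3 from row 1; 3 bumps 4 from row 2; 4 bumps 6 from row 3; 6 starts row 4. P = [[1, 2, 5, 7], [3, 8], [4, 9], [6]].

So P = [[1, 2, 5, 7], [3, 8], [4, 9], [6]].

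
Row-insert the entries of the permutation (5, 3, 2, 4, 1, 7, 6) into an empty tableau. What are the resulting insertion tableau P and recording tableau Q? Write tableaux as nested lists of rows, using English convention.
P = [[1, 4, 6], [2, 7], [3], [5]], Q = [[1, 4, 6], [2, 7], [3], [5]]

Insert each entry of the permutation into P by Schensted row insertion, recording in Q the position of each new cell.

Insert 5: appended to row 1. P = [[5]].
Insert 3: 3 bumps 5 from row 1; 5 starts row 2. P = [[3], [5]].
Insert 2: 2 bumps 3 from row 1; 3 bumps 5 from row 2; 5 starts row 3. P = [[2], [3], [5]].
Insert 4: appended to row 1. P = [[2, 4], [3], [5]].
Insert 1: 1 bumps 2 from row 1; 2 bumps 3 from row 2; 3 bumps 5 from row 3; 5 starts row 4. P = [[1, 4], [2], [3], [5]].
Insert 7: appended to row 1. P = [[1, 4, 7], [2], [3], [5]].
Insert 6: 6 bumps 7 from row 1; 7 appends to row 2. P = [[1, 4, 6], [2, 7], [3], [5]].

So P = [[1, 4, 6], [2, 7], [3], [5]], Q = [[1, 4, 6], [2, 7], [3], [5]].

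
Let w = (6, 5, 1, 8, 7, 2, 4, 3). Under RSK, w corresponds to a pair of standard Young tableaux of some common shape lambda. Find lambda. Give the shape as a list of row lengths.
[3, 2, 2, 1]

Row-insert each entry into an empty tableau.

After inserting 6: P = [[6]].
After inserting 5: P = [[5], [6]].
After inserting 1: P = [[1], [5], [6]].
After inserting 8: P = [[1, 8], [5], [6]].
After inserting 7: P = [[1, 7], [5, 8], [6]].
After inserting 2: P = [[1, 2], [5, 7], [6, 8]].
After inserting 4: P = [[1, 2, 4], [5, 7], [6, 8]].
After inserting 3: P = [[1, 2, 3], [4, 7], [5, 8], [6]].

The final insertion tableau P = [[1, 2, 3], [4, 7], [5, 8], [6]] has shape [3, 2, 2, 1].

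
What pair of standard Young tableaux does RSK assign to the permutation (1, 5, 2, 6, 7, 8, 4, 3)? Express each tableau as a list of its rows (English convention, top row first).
Insert each entry of the permutation into P by Schensted row insertion, recording in Q the position of each new cell.

After inserting 1: P = [[1]].
After inserting 5: P = [[1, 5]].
After inserting 2: P = [[1, 2], [5]].
After inserting 6: P = [[1, 2, 6], [5]].
After inserting 7: P = [[1, 2, 6, 7], [5]].
After inserting 8: P = [[1, 2, 6, 7, 8], [5]].
After inserting 4: P = [[1, 2, 4, 7, 8], [5, 6]].
After inserting 3: P = [[1, 2, 3, 7, 8], [4, 6], [5]].

So P = [[1, 2, 3, 7, 8], [4, 6], [5]], Q = [[1, 2, 4, 5, 6], [3, 7], [8]].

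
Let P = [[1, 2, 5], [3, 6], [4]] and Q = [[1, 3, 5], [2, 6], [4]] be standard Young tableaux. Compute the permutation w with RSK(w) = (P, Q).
Reverse the RSK construction: for i from n down to 1, find the cell of Q containing i, remove the entry at that cell from P, and reverse-bump it up through P; the value ejected from row 1 is w(i).

Step i=6: Q has 6 at row 2, column 2; remove 6 from row 2 of P and reverse-bump: 6 enters row 1 and ejects 5. So w(6) = 5. P is now [[1, 2, 6], [3], [4]].
Step i=5: Q has 5 at row 1, column 3; remove that cell from P, ejecting 6. So w(5) = 6. P is now [[1, 2], [3], [4]].
Step i=4: Q has 4 at row 3, column 1; remove 4 from row 3 of P and reverse-bump: 4 enters row 2 and ejects 3; 3 enters row 1 and ejects 2. So w(4) = 2. P is now [[1, 3], [4]].
Step i=3: Q has 3 at row 1, column 2; remove that cell from P, ejecting 3. So w(3) = 3. P is now [[1], [4]].
Step i=2: Q has 2 at row 2, column 1; remove 4 from row 2 of P and reverse-bump: 4 enters row 1 and ejects 1. So w(2) = 1. P is now [[4]].
Step i=1: Q has 1 at row 1, column 1; remove that cell from P, ejecting 4. So w(1) = 4. P is now [].

So w = 4 1 3 2 6 5.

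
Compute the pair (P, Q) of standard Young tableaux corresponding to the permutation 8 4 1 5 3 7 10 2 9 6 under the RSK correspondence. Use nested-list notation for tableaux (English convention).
P = [[1, 2, 6, 9], [3, 5, 7], [4, 10], [8]], Q = [[1, 4, 6, 7], [2, 5, 9], [3, 10], [8]]

Insert each entry of the permutation into P by Schensted row insertion, recording in Q the position of each new cell.

Insert 8: appended to row 1. P = [[8]].
Insert 4: 4 bumps 8 from row 1; 8 starts row 2. P = [[4], [8]].
Insert 1: 1 bumps 4 from row 1; 4 bumps 8 from row 2; 8 starts row 3. P = [[1], [4], [8]].
Insert 5: appended to row 1. P = [[1, 5], [4], [8]].
Insert 3: 3 bumps 5 from row 1; 5 appends to row 2. P = [[1, 3], [4, 5], [8]].
Insert 7: appended to row 1. P = [[1, 3, 7], [4, 5], [8]].
Insert 10: appended to row 1. P = [[1, 3, 7, 10], [4, 5], [8]].
Insert 2: 2 bumps 3 from row 1; 3 bumps 4 from row 2; 4 bumps 8 from row 3; 8 starts row 4. P = [[1, 2, 7, 10], [3, 5], [4], [8]].
Insert 9: 9 bumps 10 from row 1; 10 appends to row 2. P = [[1, 2, 7, 9], [3, 5, 10], [4], [8]].
Insert 6: 6 bumps 7 from row 1; 7 bumps 10 from row 2; 10 appends to row 3. P = [[1, 2, 6, 9], [3, 5, 7], [4, 10], [8]].

So P = [[1, 2, 6, 9], [3, 5, 7], [4, 10], [8]], Q = [[1, 4, 6, 7], [2, 5, 9], [3, 10], [8]].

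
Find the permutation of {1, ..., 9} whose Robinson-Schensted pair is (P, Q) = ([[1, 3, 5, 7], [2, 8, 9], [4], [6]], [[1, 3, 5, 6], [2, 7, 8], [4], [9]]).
6 2 4 3 8 9 5 7 1

Reverse RSK: for i = n, n-1, ..., 1, locate i in Q, remove the corresponding corner cell from P, and reverse-bump its entry up through P; the value ejected from row 1 is w(i).

So w = 6 2 4 3 8 9 5 7 1.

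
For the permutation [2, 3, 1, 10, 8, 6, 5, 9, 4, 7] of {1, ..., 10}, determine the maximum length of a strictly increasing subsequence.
4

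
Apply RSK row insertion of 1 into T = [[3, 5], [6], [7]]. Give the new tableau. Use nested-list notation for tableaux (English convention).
[[1, 5], [3], [6], [7]]

In row 1, 1 replaces 3 (the leftmost entry greater than 1); 3 is bumped to row 2. In row 2, 3 replaces 6 (the leftmost entry greater than 3); 6 is bumped to row 3. In row 3, 6 replaces 7 (the leftmost entry greater than 6); 7 is bumped to row 4. 7 starts a new row 4. The new tableau is [[1, 5], [3], [6], [7]].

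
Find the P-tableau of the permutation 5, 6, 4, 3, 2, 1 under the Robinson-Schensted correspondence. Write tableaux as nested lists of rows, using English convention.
Insert 5: appended to row 1. P = [[5]].
Insert 6: appended to row 1. P = [[5, 6]].
Insert 4: 4 bumps 5 from row 1; 5 starts row 2. P = [[4, 6], [5]].
Insert 3: 3 bumps 4 from row 1; 4 bumps 5 from row 2; 5 starts row 3. P = [[3, 6], [4], [5]].
Insert 2: 2 bumps 3 from row 1; 3 bumps 4 from row 2; 4 bumps 5 from row 3; 5 starts row 4. P = [[2, 6], [3], [4], [5]].
Insert 1: 1 bumps 2 from row 1; 2 bumps 3 from row 2; 3 bumps 4 from row 3; 4 bumps 5 from row 4; 5 starts row 5. P = [[1, 6], [2], [3], [4], [5]].

So P = [[1, 6], [2], [3], [4], [5]].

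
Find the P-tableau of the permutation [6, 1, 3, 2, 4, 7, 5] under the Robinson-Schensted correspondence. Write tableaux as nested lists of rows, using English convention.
Insert 6: appended to row 1. P = [[6]].
Insert 1: 1 bumps 6 from row 1; 6 starts row 2. P = [[1], [6]].
Insert 3: appended to row 1. P = [[1, 3], [6]].
Insert 2: 2 bumps 3 from row 1; 3 bumps 6 from row 2; 6 starts row 3. P = [[1, 2], [3], [6]].
Insert 4: appended to row 1. P = [[1, 2, 4], [3], [6]].
Insert 7: appended to row 1. P = [[1, 2, 4, 7], [3], [6]].
Insert 5: 5 bumps 7 from row 1; 7 appends to row 2. P = [[1, 2, 4, 5], [3, 7], [6]].

So P = [[1, 2, 4, 5], [3, 7], [6]].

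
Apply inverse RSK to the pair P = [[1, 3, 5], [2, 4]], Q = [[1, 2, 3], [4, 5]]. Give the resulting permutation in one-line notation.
2 4 5 1 3

Reverse the RSK construction: for i from n down to 1, find the cell of Q containing i, remove the entry at that cell from P, and reverse-bump it up through P; the value ejected from row 1 is w(i).

Step i=5: Q has 5 at row 2, column 2; remove 4 from row 2 of P and reverse-bump: 4 enters row 1 and ejects 3. So w(5) = 3. P is now [[1, 4, 5], [2]].
Step i=4: Q has 4 at row 2, column 1; remove 2 from row 2 of P and reverse-bump: 2 enters row 1 and ejects 1. So w(4) = 1. P is now [[2, 4, 5]].
Step i=3: Q has 3 at row 1, column 3; remove that cell from P, ejecting 5. So w(3) = 5. P is now [[2, 4]].
Step i=2: Q has 2 at row 1, column 2; remove that cell from P, ejecting 4. So w(2) = 4. P is now [[2]].
Step i=1: Q has 1 at row 1, column 1; remove that cell from P, ejecting 2. So w(1) = 2. P is now [].

So w = 2 4 5 1 3.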